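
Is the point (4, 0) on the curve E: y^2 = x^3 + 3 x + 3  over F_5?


Check whether y^2 = x^3 + 3 x + 3 (mod 5) for (x, y) = (4, 0).
LHS: y^2 = 0^2 mod 5 = 0
RHS: x^3 + 3 x + 3 = 4^3 + 3*4 + 3 mod 5 = 4
LHS != RHS

No, not on the curve


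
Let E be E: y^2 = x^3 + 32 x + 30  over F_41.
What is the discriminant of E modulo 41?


4 a^3 + 27 b^2 = 4*32^3 + 27*30^2 = 131072 + 24300 = 155372
Delta = -16 * (155372) = -2485952
Delta mod 41 = 1

Delta = 1 (mod 41)


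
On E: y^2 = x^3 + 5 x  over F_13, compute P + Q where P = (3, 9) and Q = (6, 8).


P != Q, so use the chord formula.
s = (y2 - y1) / (x2 - x1) = (12) / (3) mod 13 = 4
x3 = s^2 - x1 - x2 mod 13 = 4^2 - 3 - 6 = 7
y3 = s (x1 - x3) - y1 mod 13 = 4 * (3 - 7) - 9 = 1

P + Q = (7, 1)


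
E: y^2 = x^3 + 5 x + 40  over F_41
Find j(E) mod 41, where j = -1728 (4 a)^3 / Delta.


Delta = -16(4 a^3 + 27 b^2) mod 41 = 14
-1728 * (4 a)^3 = -1728 * (4*5)^3 mod 41 = 11
j = 11 * 14^(-1) mod 41 = 33

j = 33 (mod 41)


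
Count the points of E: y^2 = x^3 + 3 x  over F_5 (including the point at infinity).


For each x in F_5, count y with y^2 = x^3 + 3 x + 0 mod 5:
  x = 0: RHS = 0, y in [0]  -> 1 point(s)
  x = 1: RHS = 4, y in [2, 3]  -> 2 point(s)
  x = 2: RHS = 4, y in [2, 3]  -> 2 point(s)
  x = 3: RHS = 1, y in [1, 4]  -> 2 point(s)
  x = 4: RHS = 1, y in [1, 4]  -> 2 point(s)
Affine points: 9. Add the point at infinity: total = 10.

#E(F_5) = 10


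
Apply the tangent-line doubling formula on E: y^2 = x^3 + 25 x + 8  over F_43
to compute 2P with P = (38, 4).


Doubling: s = (3 x1^2 + a) / (2 y1)
s = (3*38^2 + 25) / (2*4) mod 43 = 34
x3 = s^2 - 2 x1 mod 43 = 34^2 - 2*38 = 5
y3 = s (x1 - x3) - y1 mod 43 = 34 * (38 - 5) - 4 = 0

2P = (5, 0)


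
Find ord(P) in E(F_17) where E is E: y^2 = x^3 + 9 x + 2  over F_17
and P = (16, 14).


Compute successive multiples of P until we hit O:
  1P = (16, 14)
  2P = (6, 0)
  3P = (16, 3)
  4P = O

ord(P) = 4


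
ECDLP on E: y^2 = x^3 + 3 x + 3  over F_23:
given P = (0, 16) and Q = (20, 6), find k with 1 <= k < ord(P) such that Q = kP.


Enumerate multiples of P until we hit Q = (20, 6):
  1P = (0, 16)
  2P = (18, 1)
  3P = (14, 11)
  4P = (13, 10)
  5P = (3, 19)
  6P = (21, 9)
  7P = (20, 6)
Match found at i = 7.

k = 7


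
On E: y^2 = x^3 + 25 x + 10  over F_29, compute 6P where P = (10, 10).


k = 6 = 110_2 (binary, LSB first: 011)
Double-and-add from P = (10, 10):
  bit 0 = 0: acc unchanged = O
  bit 1 = 1: acc = O + (3, 24) = (3, 24)
  bit 2 = 1: acc = (3, 24) + (28, 19) = (5, 17)

6P = (5, 17)


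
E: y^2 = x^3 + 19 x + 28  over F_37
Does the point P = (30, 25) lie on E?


Check whether y^2 = x^3 + 19 x + 28 (mod 37) for (x, y) = (30, 25).
LHS: y^2 = 25^2 mod 37 = 33
RHS: x^3 + 19 x + 28 = 30^3 + 19*30 + 28 mod 37 = 33
LHS = RHS

Yes, on the curve


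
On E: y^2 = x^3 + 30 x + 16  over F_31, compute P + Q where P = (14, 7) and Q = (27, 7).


P != Q, so use the chord formula.
s = (y2 - y1) / (x2 - x1) = (0) / (13) mod 31 = 0
x3 = s^2 - x1 - x2 mod 31 = 0^2 - 14 - 27 = 21
y3 = s (x1 - x3) - y1 mod 31 = 0 * (14 - 21) - 7 = 24

P + Q = (21, 24)


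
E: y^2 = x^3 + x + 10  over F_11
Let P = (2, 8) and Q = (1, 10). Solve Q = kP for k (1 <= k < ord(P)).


Enumerate multiples of P until we hit Q = (1, 10):
  1P = (2, 8)
  2P = (1, 10)
Match found at i = 2.

k = 2


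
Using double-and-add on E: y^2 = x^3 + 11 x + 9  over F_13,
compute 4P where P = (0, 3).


k = 4 = 100_2 (binary, LSB first: 001)
Double-and-add from P = (0, 3):
  bit 0 = 0: acc unchanged = O
  bit 1 = 0: acc unchanged = O
  bit 2 = 1: acc = O + (3, 2) = (3, 2)

4P = (3, 2)


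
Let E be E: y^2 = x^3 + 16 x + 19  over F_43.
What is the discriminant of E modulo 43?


4 a^3 + 27 b^2 = 4*16^3 + 27*19^2 = 16384 + 9747 = 26131
Delta = -16 * (26131) = -418096
Delta mod 43 = 36

Delta = 36 (mod 43)


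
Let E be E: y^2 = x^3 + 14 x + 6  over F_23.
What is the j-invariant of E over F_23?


Delta = -16(4 a^3 + 27 b^2) mod 23 = 8
-1728 * (4 a)^3 = -1728 * (4*14)^3 mod 23 = 13
j = 13 * 8^(-1) mod 23 = 16

j = 16 (mod 23)


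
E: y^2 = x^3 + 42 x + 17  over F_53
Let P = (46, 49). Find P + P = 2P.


Doubling: s = (3 x1^2 + a) / (2 y1)
s = (3*46^2 + 42) / (2*49) mod 53 = 36
x3 = s^2 - 2 x1 mod 53 = 36^2 - 2*46 = 38
y3 = s (x1 - x3) - y1 mod 53 = 36 * (46 - 38) - 49 = 27

2P = (38, 27)


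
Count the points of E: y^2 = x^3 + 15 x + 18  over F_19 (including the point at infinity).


For each x in F_19, count y with y^2 = x^3 + 15 x + 18 mod 19:
  x = 4: RHS = 9, y in [3, 16]  -> 2 point(s)
  x = 5: RHS = 9, y in [3, 16]  -> 2 point(s)
  x = 6: RHS = 1, y in [1, 18]  -> 2 point(s)
  x = 8: RHS = 4, y in [2, 17]  -> 2 point(s)
  x = 10: RHS = 9, y in [3, 16]  -> 2 point(s)
  x = 12: RHS = 7, y in [8, 11]  -> 2 point(s)
  x = 13: RHS = 16, y in [4, 15]  -> 2 point(s)
Affine points: 14. Add the point at infinity: total = 15.

#E(F_19) = 15


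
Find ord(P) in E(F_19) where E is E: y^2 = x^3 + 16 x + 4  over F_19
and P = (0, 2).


Compute successive multiples of P until we hit O:
  1P = (0, 2)
  2P = (16, 10)
  3P = (8, 13)
  4P = (12, 10)
  5P = (18, 5)
  6P = (10, 9)
  7P = (15, 16)
  8P = (2, 5)
  ... (continuing to 18P)
  18P = O

ord(P) = 18


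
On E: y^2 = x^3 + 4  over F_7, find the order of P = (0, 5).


Compute successive multiples of P until we hit O:
  1P = (0, 5)
  2P = (0, 2)
  3P = O

ord(P) = 3


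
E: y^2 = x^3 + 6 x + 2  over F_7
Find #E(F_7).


For each x in F_7, count y with y^2 = x^3 + 6 x + 2 mod 7:
  x = 0: RHS = 2, y in [3, 4]  -> 2 point(s)
  x = 1: RHS = 2, y in [3, 4]  -> 2 point(s)
  x = 2: RHS = 1, y in [1, 6]  -> 2 point(s)
  x = 6: RHS = 2, y in [3, 4]  -> 2 point(s)
Affine points: 8. Add the point at infinity: total = 9.

#E(F_7) = 9


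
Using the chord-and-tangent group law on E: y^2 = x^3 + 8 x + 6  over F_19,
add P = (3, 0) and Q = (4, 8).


P != Q, so use the chord formula.
s = (y2 - y1) / (x2 - x1) = (8) / (1) mod 19 = 8
x3 = s^2 - x1 - x2 mod 19 = 8^2 - 3 - 4 = 0
y3 = s (x1 - x3) - y1 mod 19 = 8 * (3 - 0) - 0 = 5

P + Q = (0, 5)


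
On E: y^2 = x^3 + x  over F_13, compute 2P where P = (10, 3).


Doubling: s = (3 x1^2 + a) / (2 y1)
s = (3*10^2 + 1) / (2*3) mod 13 = 9
x3 = s^2 - 2 x1 mod 13 = 9^2 - 2*10 = 9
y3 = s (x1 - x3) - y1 mod 13 = 9 * (10 - 9) - 3 = 6

2P = (9, 6)


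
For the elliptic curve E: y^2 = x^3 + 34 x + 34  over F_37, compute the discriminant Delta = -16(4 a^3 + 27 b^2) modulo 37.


4 a^3 + 27 b^2 = 4*34^3 + 27*34^2 = 157216 + 31212 = 188428
Delta = -16 * (188428) = -3014848
Delta mod 37 = 23

Delta = 23 (mod 37)


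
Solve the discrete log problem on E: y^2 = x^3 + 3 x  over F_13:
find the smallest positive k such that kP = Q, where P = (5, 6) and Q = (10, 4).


Enumerate multiples of P until we hit Q = (10, 4):
  1P = (5, 6)
  2P = (3, 7)
  3P = (2, 12)
  4P = (10, 4)
Match found at i = 4.

k = 4


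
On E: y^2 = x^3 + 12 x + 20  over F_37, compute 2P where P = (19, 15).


k = 2 = 10_2 (binary, LSB first: 01)
Double-and-add from P = (19, 15):
  bit 0 = 0: acc unchanged = O
  bit 1 = 1: acc = O + (27, 26) = (27, 26)

2P = (27, 26)


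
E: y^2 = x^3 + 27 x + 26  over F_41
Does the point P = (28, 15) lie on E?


Check whether y^2 = x^3 + 27 x + 26 (mod 41) for (x, y) = (28, 15).
LHS: y^2 = 15^2 mod 41 = 20
RHS: x^3 + 27 x + 26 = 28^3 + 27*28 + 26 mod 41 = 20
LHS = RHS

Yes, on the curve


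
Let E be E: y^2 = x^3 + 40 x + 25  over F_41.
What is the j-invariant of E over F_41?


Delta = -16(4 a^3 + 27 b^2) mod 41 = 8
-1728 * (4 a)^3 = -1728 * (4*40)^3 mod 41 = 15
j = 15 * 8^(-1) mod 41 = 7

j = 7 (mod 41)


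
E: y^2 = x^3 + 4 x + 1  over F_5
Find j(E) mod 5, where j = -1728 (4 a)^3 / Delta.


Delta = -16(4 a^3 + 27 b^2) mod 5 = 2
-1728 * (4 a)^3 = -1728 * (4*4)^3 mod 5 = 2
j = 2 * 2^(-1) mod 5 = 1

j = 1 (mod 5)


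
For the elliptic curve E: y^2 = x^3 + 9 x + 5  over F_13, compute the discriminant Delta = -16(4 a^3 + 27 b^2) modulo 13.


4 a^3 + 27 b^2 = 4*9^3 + 27*5^2 = 2916 + 675 = 3591
Delta = -16 * (3591) = -57456
Delta mod 13 = 4

Delta = 4 (mod 13)


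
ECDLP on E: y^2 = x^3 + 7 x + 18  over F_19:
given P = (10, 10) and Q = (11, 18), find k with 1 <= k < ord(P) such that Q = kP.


Enumerate multiples of P until we hit Q = (11, 18):
  1P = (10, 10)
  2P = (8, 15)
  3P = (12, 14)
  4P = (1, 8)
  5P = (5, 8)
  6P = (11, 1)
  7P = (3, 3)
  8P = (7, 12)
  9P = (13, 11)
  10P = (13, 8)
  11P = (7, 7)
  12P = (3, 16)
  13P = (11, 18)
Match found at i = 13.

k = 13


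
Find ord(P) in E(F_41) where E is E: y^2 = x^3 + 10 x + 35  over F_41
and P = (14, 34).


Compute successive multiples of P until we hit O:
  1P = (14, 34)
  2P = (31, 1)
  3P = (28, 39)
  4P = (19, 14)
  5P = (24, 6)
  6P = (1, 28)
  7P = (25, 24)
  8P = (34, 14)
  ... (continuing to 40P)
  40P = O

ord(P) = 40


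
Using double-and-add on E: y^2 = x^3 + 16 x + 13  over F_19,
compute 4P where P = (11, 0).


k = 4 = 100_2 (binary, LSB first: 001)
Double-and-add from P = (11, 0):
  bit 0 = 0: acc unchanged = O
  bit 1 = 0: acc unchanged = O
  bit 2 = 1: acc = O + O = O

4P = O


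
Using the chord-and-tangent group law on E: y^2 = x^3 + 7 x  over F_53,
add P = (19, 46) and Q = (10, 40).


P != Q, so use the chord formula.
s = (y2 - y1) / (x2 - x1) = (47) / (44) mod 53 = 36
x3 = s^2 - x1 - x2 mod 53 = 36^2 - 19 - 10 = 48
y3 = s (x1 - x3) - y1 mod 53 = 36 * (19 - 48) - 46 = 23

P + Q = (48, 23)


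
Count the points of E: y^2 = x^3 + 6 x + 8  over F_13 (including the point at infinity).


For each x in F_13, count y with y^2 = x^3 + 6 x + 8 mod 13:
  x = 3: RHS = 1, y in [1, 12]  -> 2 point(s)
  x = 6: RHS = 0, y in [0]  -> 1 point(s)
  x = 7: RHS = 3, y in [4, 9]  -> 2 point(s)
  x = 8: RHS = 9, y in [3, 10]  -> 2 point(s)
  x = 11: RHS = 1, y in [1, 12]  -> 2 point(s)
  x = 12: RHS = 1, y in [1, 12]  -> 2 point(s)
Affine points: 11. Add the point at infinity: total = 12.

#E(F_13) = 12


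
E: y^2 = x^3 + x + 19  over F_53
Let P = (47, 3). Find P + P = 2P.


Doubling: s = (3 x1^2 + a) / (2 y1)
s = (3*47^2 + 1) / (2*3) mod 53 = 27
x3 = s^2 - 2 x1 mod 53 = 27^2 - 2*47 = 52
y3 = s (x1 - x3) - y1 mod 53 = 27 * (47 - 52) - 3 = 21

2P = (52, 21)


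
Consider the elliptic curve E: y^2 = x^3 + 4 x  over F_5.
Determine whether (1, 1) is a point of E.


Check whether y^2 = x^3 + 4 x + 0 (mod 5) for (x, y) = (1, 1).
LHS: y^2 = 1^2 mod 5 = 1
RHS: x^3 + 4 x + 0 = 1^3 + 4*1 + 0 mod 5 = 0
LHS != RHS

No, not on the curve


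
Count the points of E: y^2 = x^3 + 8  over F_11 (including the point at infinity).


For each x in F_11, count y with y^2 = x^3 + 0 x + 8 mod 11:
  x = 1: RHS = 9, y in [3, 8]  -> 2 point(s)
  x = 2: RHS = 5, y in [4, 7]  -> 2 point(s)
  x = 5: RHS = 1, y in [1, 10]  -> 2 point(s)
  x = 6: RHS = 4, y in [2, 9]  -> 2 point(s)
  x = 8: RHS = 3, y in [5, 6]  -> 2 point(s)
  x = 9: RHS = 0, y in [0]  -> 1 point(s)
Affine points: 11. Add the point at infinity: total = 12.

#E(F_11) = 12


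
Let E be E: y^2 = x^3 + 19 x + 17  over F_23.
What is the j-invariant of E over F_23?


Delta = -16(4 a^3 + 27 b^2) mod 23 = 21
-1728 * (4 a)^3 = -1728 * (4*19)^3 mod 23 = 6
j = 6 * 21^(-1) mod 23 = 20

j = 20 (mod 23)


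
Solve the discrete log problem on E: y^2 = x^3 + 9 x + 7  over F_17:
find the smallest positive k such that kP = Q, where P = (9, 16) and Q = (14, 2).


Enumerate multiples of P until we hit Q = (14, 2):
  1P = (9, 16)
  2P = (14, 2)
Match found at i = 2.

k = 2


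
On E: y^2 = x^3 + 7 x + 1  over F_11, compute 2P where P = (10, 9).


Doubling: s = (3 x1^2 + a) / (2 y1)
s = (3*10^2 + 7) / (2*9) mod 11 = 3
x3 = s^2 - 2 x1 mod 11 = 3^2 - 2*10 = 0
y3 = s (x1 - x3) - y1 mod 11 = 3 * (10 - 0) - 9 = 10

2P = (0, 10)


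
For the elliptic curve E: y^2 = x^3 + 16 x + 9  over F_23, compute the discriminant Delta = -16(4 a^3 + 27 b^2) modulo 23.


4 a^3 + 27 b^2 = 4*16^3 + 27*9^2 = 16384 + 2187 = 18571
Delta = -16 * (18571) = -297136
Delta mod 23 = 1

Delta = 1 (mod 23)


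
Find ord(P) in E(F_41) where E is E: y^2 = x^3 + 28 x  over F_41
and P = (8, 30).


Compute successive multiples of P until we hit O:
  1P = (8, 30)
  2P = (2, 33)
  3P = (21, 38)
  4P = (33, 24)
  5P = (20, 27)
  6P = (31, 27)
  7P = (10, 38)
  8P = (39, 10)
  ... (continuing to 17P)
  17P = O

ord(P) = 17


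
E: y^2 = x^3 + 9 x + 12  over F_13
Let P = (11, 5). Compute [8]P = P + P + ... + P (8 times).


k = 8 = 1000_2 (binary, LSB first: 0001)
Double-and-add from P = (11, 5):
  bit 0 = 0: acc unchanged = O
  bit 1 = 0: acc unchanged = O
  bit 2 = 0: acc unchanged = O
  bit 3 = 1: acc = O + (6, 3) = (6, 3)

8P = (6, 3)


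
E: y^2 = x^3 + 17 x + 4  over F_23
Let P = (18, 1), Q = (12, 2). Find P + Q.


P != Q, so use the chord formula.
s = (y2 - y1) / (x2 - x1) = (1) / (17) mod 23 = 19
x3 = s^2 - x1 - x2 mod 23 = 19^2 - 18 - 12 = 9
y3 = s (x1 - x3) - y1 mod 23 = 19 * (18 - 9) - 1 = 9

P + Q = (9, 9)


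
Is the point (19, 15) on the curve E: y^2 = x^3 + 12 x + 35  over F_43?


Check whether y^2 = x^3 + 12 x + 35 (mod 43) for (x, y) = (19, 15).
LHS: y^2 = 15^2 mod 43 = 10
RHS: x^3 + 12 x + 35 = 19^3 + 12*19 + 35 mod 43 = 27
LHS != RHS

No, not on the curve


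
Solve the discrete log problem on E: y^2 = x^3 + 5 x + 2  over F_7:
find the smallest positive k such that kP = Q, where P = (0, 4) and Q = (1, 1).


Enumerate multiples of P until we hit Q = (1, 1):
  1P = (0, 4)
  2P = (4, 4)
  3P = (3, 3)
  4P = (1, 1)
Match found at i = 4.

k = 4


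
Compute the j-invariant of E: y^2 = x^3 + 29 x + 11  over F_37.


Delta = -16(4 a^3 + 27 b^2) mod 37 = 32
-1728 * (4 a)^3 = -1728 * (4*29)^3 mod 37 = 6
j = 6 * 32^(-1) mod 37 = 21

j = 21 (mod 37)


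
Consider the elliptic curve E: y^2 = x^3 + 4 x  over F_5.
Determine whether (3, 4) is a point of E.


Check whether y^2 = x^3 + 4 x + 0 (mod 5) for (x, y) = (3, 4).
LHS: y^2 = 4^2 mod 5 = 1
RHS: x^3 + 4 x + 0 = 3^3 + 4*3 + 0 mod 5 = 4
LHS != RHS

No, not on the curve


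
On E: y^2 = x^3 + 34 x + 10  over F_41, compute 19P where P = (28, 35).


k = 19 = 10011_2 (binary, LSB first: 11001)
Double-and-add from P = (28, 35):
  bit 0 = 1: acc = O + (28, 35) = (28, 35)
  bit 1 = 1: acc = (28, 35) + (31, 8) = (22, 34)
  bit 2 = 0: acc unchanged = (22, 34)
  bit 3 = 0: acc unchanged = (22, 34)
  bit 4 = 1: acc = (22, 34) + (36, 24) = (22, 7)

19P = (22, 7)


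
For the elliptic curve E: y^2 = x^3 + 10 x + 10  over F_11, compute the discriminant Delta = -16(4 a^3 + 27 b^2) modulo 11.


4 a^3 + 27 b^2 = 4*10^3 + 27*10^2 = 4000 + 2700 = 6700
Delta = -16 * (6700) = -107200
Delta mod 11 = 6

Delta = 6 (mod 11)


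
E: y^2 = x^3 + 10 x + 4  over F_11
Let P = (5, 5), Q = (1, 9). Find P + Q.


P != Q, so use the chord formula.
s = (y2 - y1) / (x2 - x1) = (4) / (7) mod 11 = 10
x3 = s^2 - x1 - x2 mod 11 = 10^2 - 5 - 1 = 6
y3 = s (x1 - x3) - y1 mod 11 = 10 * (5 - 6) - 5 = 7

P + Q = (6, 7)


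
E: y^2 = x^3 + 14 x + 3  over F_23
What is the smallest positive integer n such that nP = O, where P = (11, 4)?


Compute successive multiples of P until we hit O:
  1P = (11, 4)
  2P = (17, 18)
  3P = (3, 7)
  4P = (21, 17)
  5P = (15, 0)
  6P = (21, 6)
  7P = (3, 16)
  8P = (17, 5)
  ... (continuing to 10P)
  10P = O

ord(P) = 10


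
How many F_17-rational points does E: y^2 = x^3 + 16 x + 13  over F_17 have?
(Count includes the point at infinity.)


For each x in F_17, count y with y^2 = x^3 + 16 x + 13 mod 17:
  x = 0: RHS = 13, y in [8, 9]  -> 2 point(s)
  x = 1: RHS = 13, y in [8, 9]  -> 2 point(s)
  x = 2: RHS = 2, y in [6, 11]  -> 2 point(s)
  x = 6: RHS = 2, y in [6, 11]  -> 2 point(s)
  x = 7: RHS = 9, y in [3, 14]  -> 2 point(s)
  x = 9: RHS = 2, y in [6, 11]  -> 2 point(s)
  x = 10: RHS = 0, y in [0]  -> 1 point(s)
  x = 13: RHS = 4, y in [2, 15]  -> 2 point(s)
  x = 16: RHS = 13, y in [8, 9]  -> 2 point(s)
Affine points: 17. Add the point at infinity: total = 18.

#E(F_17) = 18


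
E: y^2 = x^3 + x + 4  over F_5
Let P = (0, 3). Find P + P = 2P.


Doubling: s = (3 x1^2 + a) / (2 y1)
s = (3*0^2 + 1) / (2*3) mod 5 = 1
x3 = s^2 - 2 x1 mod 5 = 1^2 - 2*0 = 1
y3 = s (x1 - x3) - y1 mod 5 = 1 * (0 - 1) - 3 = 1

2P = (1, 1)


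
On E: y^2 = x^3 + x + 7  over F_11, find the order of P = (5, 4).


Compute successive multiples of P until we hit O:
  1P = (5, 4)
  2P = (6, 3)
  3P = (1, 3)
  4P = (3, 2)
  5P = (4, 8)
  6P = (7, 4)
  7P = (10, 7)
  8P = (10, 4)
  ... (continuing to 15P)
  15P = O

ord(P) = 15


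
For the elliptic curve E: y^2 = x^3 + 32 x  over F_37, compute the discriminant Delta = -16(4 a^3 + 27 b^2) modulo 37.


4 a^3 + 27 b^2 = 4*32^3 + 27*0^2 = 131072 + 0 = 131072
Delta = -16 * (131072) = -2097152
Delta mod 37 = 8

Delta = 8 (mod 37)


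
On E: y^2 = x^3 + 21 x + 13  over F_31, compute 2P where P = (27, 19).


Doubling: s = (3 x1^2 + a) / (2 y1)
s = (3*27^2 + 21) / (2*19) mod 31 = 1
x3 = s^2 - 2 x1 mod 31 = 1^2 - 2*27 = 9
y3 = s (x1 - x3) - y1 mod 31 = 1 * (27 - 9) - 19 = 30

2P = (9, 30)


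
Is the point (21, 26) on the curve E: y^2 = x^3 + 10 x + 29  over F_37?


Check whether y^2 = x^3 + 10 x + 29 (mod 37) for (x, y) = (21, 26).
LHS: y^2 = 26^2 mod 37 = 10
RHS: x^3 + 10 x + 29 = 21^3 + 10*21 + 29 mod 37 = 28
LHS != RHS

No, not on the curve


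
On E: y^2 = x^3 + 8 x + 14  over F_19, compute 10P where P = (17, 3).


k = 10 = 1010_2 (binary, LSB first: 0101)
Double-and-add from P = (17, 3):
  bit 0 = 0: acc unchanged = O
  bit 1 = 1: acc = O + (13, 4) = (13, 4)
  bit 2 = 0: acc unchanged = (13, 4)
  bit 3 = 1: acc = (13, 4) + (9, 6) = (2, 0)

10P = (2, 0)


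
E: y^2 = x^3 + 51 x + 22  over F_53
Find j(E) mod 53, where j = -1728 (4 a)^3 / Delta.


Delta = -16(4 a^3 + 27 b^2) mod 53 = 32
-1728 * (4 a)^3 = -1728 * (4*51)^3 mod 53 = 7
j = 7 * 32^(-1) mod 53 = 35

j = 35 (mod 53)


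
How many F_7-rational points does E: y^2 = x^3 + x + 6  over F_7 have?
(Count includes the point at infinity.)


For each x in F_7, count y with y^2 = x^3 + 1 x + 6 mod 7:
  x = 1: RHS = 1, y in [1, 6]  -> 2 point(s)
  x = 2: RHS = 2, y in [3, 4]  -> 2 point(s)
  x = 3: RHS = 1, y in [1, 6]  -> 2 point(s)
  x = 4: RHS = 4, y in [2, 5]  -> 2 point(s)
  x = 6: RHS = 4, y in [2, 5]  -> 2 point(s)
Affine points: 10. Add the point at infinity: total = 11.

#E(F_7) = 11


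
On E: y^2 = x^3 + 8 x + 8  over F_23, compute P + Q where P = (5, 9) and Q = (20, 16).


P != Q, so use the chord formula.
s = (y2 - y1) / (x2 - x1) = (7) / (15) mod 23 = 2
x3 = s^2 - x1 - x2 mod 23 = 2^2 - 5 - 20 = 2
y3 = s (x1 - x3) - y1 mod 23 = 2 * (5 - 2) - 9 = 20

P + Q = (2, 20)


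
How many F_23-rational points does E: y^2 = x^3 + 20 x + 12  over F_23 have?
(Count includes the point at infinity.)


For each x in F_23, count y with y^2 = x^3 + 20 x + 12 mod 23:
  x = 0: RHS = 12, y in [9, 14]  -> 2 point(s)
  x = 4: RHS = 18, y in [8, 15]  -> 2 point(s)
  x = 6: RHS = 3, y in [7, 16]  -> 2 point(s)
  x = 7: RHS = 12, y in [9, 14]  -> 2 point(s)
  x = 9: RHS = 1, y in [1, 22]  -> 2 point(s)
  x = 10: RHS = 16, y in [4, 19]  -> 2 point(s)
  x = 12: RHS = 2, y in [5, 18]  -> 2 point(s)
  x = 13: RHS = 8, y in [10, 13]  -> 2 point(s)
  x = 14: RHS = 0, y in [0]  -> 1 point(s)
  x = 16: RHS = 12, y in [9, 14]  -> 2 point(s)
  x = 19: RHS = 6, y in [11, 12]  -> 2 point(s)
Affine points: 21. Add the point at infinity: total = 22.

#E(F_23) = 22


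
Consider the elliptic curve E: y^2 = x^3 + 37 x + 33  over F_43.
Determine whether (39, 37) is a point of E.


Check whether y^2 = x^3 + 37 x + 33 (mod 43) for (x, y) = (39, 37).
LHS: y^2 = 37^2 mod 43 = 36
RHS: x^3 + 37 x + 33 = 39^3 + 37*39 + 33 mod 43 = 36
LHS = RHS

Yes, on the curve


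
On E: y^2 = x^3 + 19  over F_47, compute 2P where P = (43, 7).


Doubling: s = (3 x1^2 + a) / (2 y1)
s = (3*43^2 + 0) / (2*7) mod 47 = 37
x3 = s^2 - 2 x1 mod 47 = 37^2 - 2*43 = 14
y3 = s (x1 - x3) - y1 mod 47 = 37 * (43 - 14) - 7 = 32

2P = (14, 32)


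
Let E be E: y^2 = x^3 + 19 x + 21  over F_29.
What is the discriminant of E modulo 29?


4 a^3 + 27 b^2 = 4*19^3 + 27*21^2 = 27436 + 11907 = 39343
Delta = -16 * (39343) = -629488
Delta mod 29 = 15

Delta = 15 (mod 29)


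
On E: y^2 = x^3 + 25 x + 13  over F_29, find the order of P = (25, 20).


Compute successive multiples of P until we hit O:
  1P = (25, 20)
  2P = (24, 13)
  3P = (0, 10)
  4P = (3, 12)
  5P = (10, 25)
  6P = (7, 3)
  7P = (20, 25)
  8P = (14, 27)
  ... (continuing to 30P)
  30P = O

ord(P) = 30


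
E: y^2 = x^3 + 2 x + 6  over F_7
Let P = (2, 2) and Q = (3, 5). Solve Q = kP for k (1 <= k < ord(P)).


Enumerate multiples of P until we hit Q = (3, 5):
  1P = (2, 2)
  2P = (3, 5)
Match found at i = 2.

k = 2


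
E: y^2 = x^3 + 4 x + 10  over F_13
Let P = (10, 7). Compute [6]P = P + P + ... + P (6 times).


k = 6 = 110_2 (binary, LSB first: 011)
Double-and-add from P = (10, 7):
  bit 0 = 0: acc unchanged = O
  bit 1 = 1: acc = O + (5, 5) = (5, 5)
  bit 2 = 1: acc = (5, 5) + (6, 4) = (3, 6)

6P = (3, 6)


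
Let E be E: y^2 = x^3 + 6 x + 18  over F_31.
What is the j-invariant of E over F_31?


Delta = -16(4 a^3 + 27 b^2) mod 31 = 30
-1728 * (4 a)^3 = -1728 * (4*6)^3 mod 31 = 15
j = 15 * 30^(-1) mod 31 = 16

j = 16 (mod 31)


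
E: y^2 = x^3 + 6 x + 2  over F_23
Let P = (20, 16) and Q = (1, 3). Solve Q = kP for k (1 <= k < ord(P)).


Enumerate multiples of P until we hit Q = (1, 3):
  1P = (20, 16)
  2P = (22, 15)
  3P = (10, 2)
  4P = (6, 22)
  5P = (0, 5)
  6P = (19, 11)
  7P = (9, 16)
  8P = (17, 7)
  9P = (18, 13)
  10P = (16, 13)
  11P = (12, 13)
  12P = (3, 22)
  13P = (1, 3)
Match found at i = 13.

k = 13


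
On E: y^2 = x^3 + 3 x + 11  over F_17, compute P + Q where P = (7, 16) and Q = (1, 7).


P != Q, so use the chord formula.
s = (y2 - y1) / (x2 - x1) = (8) / (11) mod 17 = 10
x3 = s^2 - x1 - x2 mod 17 = 10^2 - 7 - 1 = 7
y3 = s (x1 - x3) - y1 mod 17 = 10 * (7 - 7) - 16 = 1

P + Q = (7, 1)


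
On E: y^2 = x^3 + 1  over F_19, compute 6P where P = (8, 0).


k = 6 = 110_2 (binary, LSB first: 011)
Double-and-add from P = (8, 0):
  bit 0 = 0: acc unchanged = O
  bit 1 = 1: acc = O + O = O
  bit 2 = 1: acc = O + O = O

6P = O


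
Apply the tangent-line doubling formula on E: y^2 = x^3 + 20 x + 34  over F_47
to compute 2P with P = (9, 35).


Doubling: s = (3 x1^2 + a) / (2 y1)
s = (3*9^2 + 20) / (2*35) mod 47 = 38
x3 = s^2 - 2 x1 mod 47 = 38^2 - 2*9 = 16
y3 = s (x1 - x3) - y1 mod 47 = 38 * (9 - 16) - 35 = 28

2P = (16, 28)


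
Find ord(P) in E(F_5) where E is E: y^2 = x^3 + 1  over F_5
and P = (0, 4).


Compute successive multiples of P until we hit O:
  1P = (0, 4)
  2P = (0, 1)
  3P = O

ord(P) = 3


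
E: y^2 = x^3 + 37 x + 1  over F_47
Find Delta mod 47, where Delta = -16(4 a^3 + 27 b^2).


4 a^3 + 27 b^2 = 4*37^3 + 27*1^2 = 202612 + 27 = 202639
Delta = -16 * (202639) = -3242224
Delta mod 47 = 24

Delta = 24 (mod 47)


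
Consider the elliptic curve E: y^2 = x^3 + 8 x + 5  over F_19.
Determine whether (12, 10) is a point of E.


Check whether y^2 = x^3 + 8 x + 5 (mod 19) for (x, y) = (12, 10).
LHS: y^2 = 10^2 mod 19 = 5
RHS: x^3 + 8 x + 5 = 12^3 + 8*12 + 5 mod 19 = 5
LHS = RHS

Yes, on the curve


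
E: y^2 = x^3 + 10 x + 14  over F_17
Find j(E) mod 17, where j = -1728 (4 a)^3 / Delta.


Delta = -16(4 a^3 + 27 b^2) mod 17 = 10
-1728 * (4 a)^3 = -1728 * (4*10)^3 mod 17 = 4
j = 4 * 10^(-1) mod 17 = 14

j = 14 (mod 17)


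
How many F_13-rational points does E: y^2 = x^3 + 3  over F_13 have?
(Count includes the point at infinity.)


For each x in F_13, count y with y^2 = x^3 + 0 x + 3 mod 13:
  x = 0: RHS = 3, y in [4, 9]  -> 2 point(s)
  x = 1: RHS = 4, y in [2, 11]  -> 2 point(s)
  x = 3: RHS = 4, y in [2, 11]  -> 2 point(s)
  x = 9: RHS = 4, y in [2, 11]  -> 2 point(s)
Affine points: 8. Add the point at infinity: total = 9.

#E(F_13) = 9


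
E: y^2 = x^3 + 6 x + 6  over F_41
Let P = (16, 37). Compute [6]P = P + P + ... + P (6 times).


k = 6 = 110_2 (binary, LSB first: 011)
Double-and-add from P = (16, 37):
  bit 0 = 0: acc unchanged = O
  bit 1 = 1: acc = O + (19, 38) = (19, 38)
  bit 2 = 1: acc = (19, 38) + (12, 24) = (14, 13)

6P = (14, 13)


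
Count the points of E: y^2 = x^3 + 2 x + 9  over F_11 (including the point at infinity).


For each x in F_11, count y with y^2 = x^3 + 2 x + 9 mod 11:
  x = 0: RHS = 9, y in [3, 8]  -> 2 point(s)
  x = 1: RHS = 1, y in [1, 10]  -> 2 point(s)
  x = 3: RHS = 9, y in [3, 8]  -> 2 point(s)
  x = 4: RHS = 4, y in [2, 9]  -> 2 point(s)
  x = 5: RHS = 1, y in [1, 10]  -> 2 point(s)
  x = 7: RHS = 3, y in [5, 6]  -> 2 point(s)
  x = 8: RHS = 9, y in [3, 8]  -> 2 point(s)
Affine points: 14. Add the point at infinity: total = 15.

#E(F_11) = 15


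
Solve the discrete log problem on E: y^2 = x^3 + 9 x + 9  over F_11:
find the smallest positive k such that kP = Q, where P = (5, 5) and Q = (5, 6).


Enumerate multiples of P until we hit Q = (5, 6):
  1P = (5, 5)
  2P = (6, 2)
  3P = (9, 7)
  4P = (0, 3)
  5P = (0, 8)
  6P = (9, 4)
  7P = (6, 9)
  8P = (5, 6)
Match found at i = 8.

k = 8


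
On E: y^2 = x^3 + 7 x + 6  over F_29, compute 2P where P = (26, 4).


Doubling: s = (3 x1^2 + a) / (2 y1)
s = (3*26^2 + 7) / (2*4) mod 29 = 26
x3 = s^2 - 2 x1 mod 29 = 26^2 - 2*26 = 15
y3 = s (x1 - x3) - y1 mod 29 = 26 * (26 - 15) - 4 = 21

2P = (15, 21)


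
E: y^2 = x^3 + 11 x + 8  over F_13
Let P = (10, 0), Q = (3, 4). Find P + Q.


P != Q, so use the chord formula.
s = (y2 - y1) / (x2 - x1) = (4) / (6) mod 13 = 5
x3 = s^2 - x1 - x2 mod 13 = 5^2 - 10 - 3 = 12
y3 = s (x1 - x3) - y1 mod 13 = 5 * (10 - 12) - 0 = 3

P + Q = (12, 3)


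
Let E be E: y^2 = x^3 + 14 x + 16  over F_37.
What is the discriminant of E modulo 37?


4 a^3 + 27 b^2 = 4*14^3 + 27*16^2 = 10976 + 6912 = 17888
Delta = -16 * (17888) = -286208
Delta mod 37 = 24

Delta = 24 (mod 37)


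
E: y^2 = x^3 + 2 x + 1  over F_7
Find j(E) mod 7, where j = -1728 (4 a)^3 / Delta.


Delta = -16(4 a^3 + 27 b^2) mod 7 = 1
-1728 * (4 a)^3 = -1728 * (4*2)^3 mod 7 = 1
j = 1 * 1^(-1) mod 7 = 1

j = 1 (mod 7)


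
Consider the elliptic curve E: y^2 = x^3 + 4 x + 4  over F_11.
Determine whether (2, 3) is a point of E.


Check whether y^2 = x^3 + 4 x + 4 (mod 11) for (x, y) = (2, 3).
LHS: y^2 = 3^2 mod 11 = 9
RHS: x^3 + 4 x + 4 = 2^3 + 4*2 + 4 mod 11 = 9
LHS = RHS

Yes, on the curve


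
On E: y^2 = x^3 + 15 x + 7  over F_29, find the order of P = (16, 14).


Compute successive multiples of P until we hit O:
  1P = (16, 14)
  2P = (26, 15)
  3P = (25, 17)
  4P = (1, 20)
  5P = (11, 13)
  6P = (9, 28)
  7P = (8, 28)
  8P = (28, 7)
  ... (continuing to 39P)
  39P = O

ord(P) = 39


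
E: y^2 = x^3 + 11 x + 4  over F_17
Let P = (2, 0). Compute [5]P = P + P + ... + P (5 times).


k = 5 = 101_2 (binary, LSB first: 101)
Double-and-add from P = (2, 0):
  bit 0 = 1: acc = O + (2, 0) = (2, 0)
  bit 1 = 0: acc unchanged = (2, 0)
  bit 2 = 1: acc = (2, 0) + O = (2, 0)

5P = (2, 0)


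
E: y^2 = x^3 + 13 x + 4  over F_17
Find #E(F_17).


For each x in F_17, count y with y^2 = x^3 + 13 x + 4 mod 17:
  x = 0: RHS = 4, y in [2, 15]  -> 2 point(s)
  x = 1: RHS = 1, y in [1, 16]  -> 2 point(s)
  x = 2: RHS = 4, y in [2, 15]  -> 2 point(s)
  x = 3: RHS = 2, y in [6, 11]  -> 2 point(s)
  x = 4: RHS = 1, y in [1, 16]  -> 2 point(s)
  x = 6: RHS = 9, y in [3, 14]  -> 2 point(s)
  x = 7: RHS = 13, y in [8, 9]  -> 2 point(s)
  x = 8: RHS = 8, y in [5, 12]  -> 2 point(s)
  x = 9: RHS = 0, y in [0]  -> 1 point(s)
  x = 11: RHS = 16, y in [4, 13]  -> 2 point(s)
  x = 12: RHS = 1, y in [1, 16]  -> 2 point(s)
  x = 15: RHS = 4, y in [2, 15]  -> 2 point(s)
Affine points: 23. Add the point at infinity: total = 24.

#E(F_17) = 24


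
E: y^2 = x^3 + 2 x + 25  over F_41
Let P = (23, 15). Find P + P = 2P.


Doubling: s = (3 x1^2 + a) / (2 y1)
s = (3*23^2 + 2) / (2*15) mod 41 = 27
x3 = s^2 - 2 x1 mod 41 = 27^2 - 2*23 = 27
y3 = s (x1 - x3) - y1 mod 41 = 27 * (23 - 27) - 15 = 0

2P = (27, 0)


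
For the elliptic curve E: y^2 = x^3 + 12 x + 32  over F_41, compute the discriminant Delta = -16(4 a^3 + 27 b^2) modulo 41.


4 a^3 + 27 b^2 = 4*12^3 + 27*32^2 = 6912 + 27648 = 34560
Delta = -16 * (34560) = -552960
Delta mod 41 = 7

Delta = 7 (mod 41)


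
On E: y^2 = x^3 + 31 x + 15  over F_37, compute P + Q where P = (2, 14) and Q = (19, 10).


P != Q, so use the chord formula.
s = (y2 - y1) / (x2 - x1) = (33) / (17) mod 37 = 15
x3 = s^2 - x1 - x2 mod 37 = 15^2 - 2 - 19 = 19
y3 = s (x1 - x3) - y1 mod 37 = 15 * (2 - 19) - 14 = 27

P + Q = (19, 27)


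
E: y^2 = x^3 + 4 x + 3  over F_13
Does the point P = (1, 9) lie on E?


Check whether y^2 = x^3 + 4 x + 3 (mod 13) for (x, y) = (1, 9).
LHS: y^2 = 9^2 mod 13 = 3
RHS: x^3 + 4 x + 3 = 1^3 + 4*1 + 3 mod 13 = 8
LHS != RHS

No, not on the curve


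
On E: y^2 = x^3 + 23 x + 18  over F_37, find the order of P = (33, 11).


Compute successive multiples of P until we hit O:
  1P = (33, 11)
  2P = (11, 23)
  3P = (4, 27)
  4P = (4, 10)
  5P = (11, 14)
  6P = (33, 26)
  7P = O

ord(P) = 7


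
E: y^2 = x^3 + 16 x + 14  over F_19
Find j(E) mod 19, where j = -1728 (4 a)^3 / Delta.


Delta = -16(4 a^3 + 27 b^2) mod 19 = 10
-1728 * (4 a)^3 = -1728 * (4*16)^3 mod 19 = 1
j = 1 * 10^(-1) mod 19 = 2

j = 2 (mod 19)


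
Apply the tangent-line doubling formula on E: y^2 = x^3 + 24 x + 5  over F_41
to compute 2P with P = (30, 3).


Doubling: s = (3 x1^2 + a) / (2 y1)
s = (3*30^2 + 24) / (2*3) mod 41 = 3
x3 = s^2 - 2 x1 mod 41 = 3^2 - 2*30 = 31
y3 = s (x1 - x3) - y1 mod 41 = 3 * (30 - 31) - 3 = 35

2P = (31, 35)


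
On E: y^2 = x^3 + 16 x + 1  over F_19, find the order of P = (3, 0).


Compute successive multiples of P until we hit O:
  1P = (3, 0)
  2P = O

ord(P) = 2


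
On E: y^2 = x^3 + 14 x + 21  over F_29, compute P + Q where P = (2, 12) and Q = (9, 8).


P != Q, so use the chord formula.
s = (y2 - y1) / (x2 - x1) = (25) / (7) mod 29 = 16
x3 = s^2 - x1 - x2 mod 29 = 16^2 - 2 - 9 = 13
y3 = s (x1 - x3) - y1 mod 29 = 16 * (2 - 13) - 12 = 15

P + Q = (13, 15)


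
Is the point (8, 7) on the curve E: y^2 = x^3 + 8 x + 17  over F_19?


Check whether y^2 = x^3 + 8 x + 17 (mod 19) for (x, y) = (8, 7).
LHS: y^2 = 7^2 mod 19 = 11
RHS: x^3 + 8 x + 17 = 8^3 + 8*8 + 17 mod 19 = 4
LHS != RHS

No, not on the curve


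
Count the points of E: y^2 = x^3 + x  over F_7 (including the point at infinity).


For each x in F_7, count y with y^2 = x^3 + 1 x + 0 mod 7:
  x = 0: RHS = 0, y in [0]  -> 1 point(s)
  x = 1: RHS = 2, y in [3, 4]  -> 2 point(s)
  x = 3: RHS = 2, y in [3, 4]  -> 2 point(s)
  x = 5: RHS = 4, y in [2, 5]  -> 2 point(s)
Affine points: 7. Add the point at infinity: total = 8.

#E(F_7) = 8


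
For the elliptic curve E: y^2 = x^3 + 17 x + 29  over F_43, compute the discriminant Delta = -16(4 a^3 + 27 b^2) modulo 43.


4 a^3 + 27 b^2 = 4*17^3 + 27*29^2 = 19652 + 22707 = 42359
Delta = -16 * (42359) = -677744
Delta mod 43 = 22

Delta = 22 (mod 43)


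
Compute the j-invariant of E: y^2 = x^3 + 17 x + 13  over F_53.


Delta = -16(4 a^3 + 27 b^2) mod 53 = 43
-1728 * (4 a)^3 = -1728 * (4*17)^3 mod 53 = 14
j = 14 * 43^(-1) mod 53 = 41

j = 41 (mod 53)


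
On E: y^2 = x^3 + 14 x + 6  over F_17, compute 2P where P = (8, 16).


k = 2 = 10_2 (binary, LSB first: 01)
Double-and-add from P = (8, 16):
  bit 0 = 0: acc unchanged = O
  bit 1 = 1: acc = O + (2, 12) = (2, 12)

2P = (2, 12)


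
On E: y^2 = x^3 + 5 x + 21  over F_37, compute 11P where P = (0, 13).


k = 11 = 1011_2 (binary, LSB first: 1101)
Double-and-add from P = (0, 13):
  bit 0 = 1: acc = O + (0, 13) = (0, 13)
  bit 1 = 1: acc = (0, 13) + (21, 10) = (13, 10)
  bit 2 = 0: acc unchanged = (13, 10)
  bit 3 = 1: acc = (13, 10) + (25, 3) = (33, 14)

11P = (33, 14)


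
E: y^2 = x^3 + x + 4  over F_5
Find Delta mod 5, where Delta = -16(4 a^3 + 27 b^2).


4 a^3 + 27 b^2 = 4*1^3 + 27*4^2 = 4 + 432 = 436
Delta = -16 * (436) = -6976
Delta mod 5 = 4

Delta = 4 (mod 5)


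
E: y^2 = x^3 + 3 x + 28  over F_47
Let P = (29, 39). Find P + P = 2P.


Doubling: s = (3 x1^2 + a) / (2 y1)
s = (3*29^2 + 3) / (2*39) mod 47 = 36
x3 = s^2 - 2 x1 mod 47 = 36^2 - 2*29 = 16
y3 = s (x1 - x3) - y1 mod 47 = 36 * (29 - 16) - 39 = 6

2P = (16, 6)


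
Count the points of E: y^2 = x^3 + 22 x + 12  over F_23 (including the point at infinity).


For each x in F_23, count y with y^2 = x^3 + 22 x + 12 mod 23:
  x = 0: RHS = 12, y in [9, 14]  -> 2 point(s)
  x = 1: RHS = 12, y in [9, 14]  -> 2 point(s)
  x = 2: RHS = 18, y in [8, 15]  -> 2 point(s)
  x = 3: RHS = 13, y in [6, 17]  -> 2 point(s)
  x = 4: RHS = 3, y in [7, 16]  -> 2 point(s)
  x = 7: RHS = 3, y in [7, 16]  -> 2 point(s)
  x = 10: RHS = 13, y in [6, 17]  -> 2 point(s)
  x = 12: RHS = 3, y in [7, 16]  -> 2 point(s)
  x = 17: RHS = 9, y in [3, 20]  -> 2 point(s)
  x = 21: RHS = 6, y in [11, 12]  -> 2 point(s)
  x = 22: RHS = 12, y in [9, 14]  -> 2 point(s)
Affine points: 22. Add the point at infinity: total = 23.

#E(F_23) = 23


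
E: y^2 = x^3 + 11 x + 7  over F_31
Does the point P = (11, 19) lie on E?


Check whether y^2 = x^3 + 11 x + 7 (mod 31) for (x, y) = (11, 19).
LHS: y^2 = 19^2 mod 31 = 20
RHS: x^3 + 11 x + 7 = 11^3 + 11*11 + 7 mod 31 = 2
LHS != RHS

No, not on the curve


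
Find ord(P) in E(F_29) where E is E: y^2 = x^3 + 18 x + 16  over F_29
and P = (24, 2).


Compute successive multiples of P until we hit O:
  1P = (24, 2)
  2P = (5, 12)
  3P = (1, 21)
  4P = (10, 23)
  5P = (19, 5)
  6P = (20, 13)
  7P = (27, 28)
  8P = (8, 11)
  ... (continuing to 31P)
  31P = O

ord(P) = 31


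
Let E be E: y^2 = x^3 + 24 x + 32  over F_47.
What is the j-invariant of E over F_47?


Delta = -16(4 a^3 + 27 b^2) mod 47 = 35
-1728 * (4 a)^3 = -1728 * (4*24)^3 mod 47 = 41
j = 41 * 35^(-1) mod 47 = 24

j = 24 (mod 47)


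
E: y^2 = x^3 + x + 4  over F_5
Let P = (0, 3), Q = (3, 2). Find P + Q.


P != Q, so use the chord formula.
s = (y2 - y1) / (x2 - x1) = (4) / (3) mod 5 = 3
x3 = s^2 - x1 - x2 mod 5 = 3^2 - 0 - 3 = 1
y3 = s (x1 - x3) - y1 mod 5 = 3 * (0 - 1) - 3 = 4

P + Q = (1, 4)


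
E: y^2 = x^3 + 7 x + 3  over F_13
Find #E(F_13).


For each x in F_13, count y with y^2 = x^3 + 7 x + 3 mod 13:
  x = 0: RHS = 3, y in [4, 9]  -> 2 point(s)
  x = 2: RHS = 12, y in [5, 8]  -> 2 point(s)
  x = 3: RHS = 12, y in [5, 8]  -> 2 point(s)
  x = 4: RHS = 4, y in [2, 11]  -> 2 point(s)
  x = 6: RHS = 1, y in [1, 12]  -> 2 point(s)
  x = 8: RHS = 12, y in [5, 8]  -> 2 point(s)
Affine points: 12. Add the point at infinity: total = 13.

#E(F_13) = 13


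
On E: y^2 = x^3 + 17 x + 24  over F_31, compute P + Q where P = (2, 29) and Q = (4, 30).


P != Q, so use the chord formula.
s = (y2 - y1) / (x2 - x1) = (1) / (2) mod 31 = 16
x3 = s^2 - x1 - x2 mod 31 = 16^2 - 2 - 4 = 2
y3 = s (x1 - x3) - y1 mod 31 = 16 * (2 - 2) - 29 = 2

P + Q = (2, 2)


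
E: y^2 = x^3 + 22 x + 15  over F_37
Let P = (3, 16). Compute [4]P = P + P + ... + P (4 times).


k = 4 = 100_2 (binary, LSB first: 001)
Double-and-add from P = (3, 16):
  bit 0 = 0: acc unchanged = O
  bit 1 = 0: acc unchanged = O
  bit 2 = 1: acc = O + (35, 0) = (35, 0)

4P = (35, 0)


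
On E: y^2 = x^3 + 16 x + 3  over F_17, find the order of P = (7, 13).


Compute successive multiples of P until we hit O:
  1P = (7, 13)
  2P = (12, 6)
  3P = (2, 14)
  4P = (6, 14)
  5P = (5, 2)
  6P = (14, 8)
  7P = (9, 3)
  8P = (9, 14)
  ... (continuing to 15P)
  15P = O

ord(P) = 15


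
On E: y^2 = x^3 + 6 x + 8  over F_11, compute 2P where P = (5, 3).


Doubling: s = (3 x1^2 + a) / (2 y1)
s = (3*5^2 + 6) / (2*3) mod 11 = 8
x3 = s^2 - 2 x1 mod 11 = 8^2 - 2*5 = 10
y3 = s (x1 - x3) - y1 mod 11 = 8 * (5 - 10) - 3 = 1

2P = (10, 1)


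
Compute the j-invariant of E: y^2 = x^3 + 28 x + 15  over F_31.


Delta = -16(4 a^3 + 27 b^2) mod 31 = 8
-1728 * (4 a)^3 = -1728 * (4*28)^3 mod 31 = 2
j = 2 * 8^(-1) mod 31 = 8

j = 8 (mod 31)


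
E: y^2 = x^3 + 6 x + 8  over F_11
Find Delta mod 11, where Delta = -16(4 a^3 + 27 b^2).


4 a^3 + 27 b^2 = 4*6^3 + 27*8^2 = 864 + 1728 = 2592
Delta = -16 * (2592) = -41472
Delta mod 11 = 9

Delta = 9 (mod 11)


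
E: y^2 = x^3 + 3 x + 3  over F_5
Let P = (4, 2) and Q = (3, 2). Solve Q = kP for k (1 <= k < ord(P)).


Enumerate multiples of P until we hit Q = (3, 2):
  1P = (4, 2)
  2P = (3, 2)
Match found at i = 2.

k = 2


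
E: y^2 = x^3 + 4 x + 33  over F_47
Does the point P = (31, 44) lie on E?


Check whether y^2 = x^3 + 4 x + 33 (mod 47) for (x, y) = (31, 44).
LHS: y^2 = 44^2 mod 47 = 9
RHS: x^3 + 4 x + 33 = 31^3 + 4*31 + 33 mod 47 = 9
LHS = RHS

Yes, on the curve


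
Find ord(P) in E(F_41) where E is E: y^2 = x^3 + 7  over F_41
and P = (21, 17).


Compute successive multiples of P until we hit O:
  1P = (21, 17)
  2P = (9, 11)
  3P = (1, 34)
  4P = (27, 25)
  5P = (13, 21)
  6P = (38, 12)
  7P = (15, 15)
  8P = (37, 5)
  ... (continuing to 21P)
  21P = O

ord(P) = 21


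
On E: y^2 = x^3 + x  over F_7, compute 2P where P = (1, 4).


Doubling: s = (3 x1^2 + a) / (2 y1)
s = (3*1^2 + 1) / (2*4) mod 7 = 4
x3 = s^2 - 2 x1 mod 7 = 4^2 - 2*1 = 0
y3 = s (x1 - x3) - y1 mod 7 = 4 * (1 - 0) - 4 = 0

2P = (0, 0)


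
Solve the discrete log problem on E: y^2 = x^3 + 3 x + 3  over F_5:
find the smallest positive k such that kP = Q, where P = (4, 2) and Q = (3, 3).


Enumerate multiples of P until we hit Q = (3, 3):
  1P = (4, 2)
  2P = (3, 2)
  3P = (3, 3)
Match found at i = 3.

k = 3


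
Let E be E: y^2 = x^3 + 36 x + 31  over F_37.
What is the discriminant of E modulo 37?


4 a^3 + 27 b^2 = 4*36^3 + 27*31^2 = 186624 + 25947 = 212571
Delta = -16 * (212571) = -3401136
Delta mod 37 = 15

Delta = 15 (mod 37)


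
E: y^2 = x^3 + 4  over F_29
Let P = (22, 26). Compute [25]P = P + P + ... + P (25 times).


k = 25 = 11001_2 (binary, LSB first: 10011)
Double-and-add from P = (22, 26):
  bit 0 = 1: acc = O + (22, 26) = (22, 26)
  bit 1 = 0: acc unchanged = (22, 26)
  bit 2 = 0: acc unchanged = (22, 26)
  bit 3 = 1: acc = (22, 26) + (26, 8) = (23, 22)
  bit 4 = 1: acc = (23, 22) + (11, 1) = (18, 23)

25P = (18, 23)


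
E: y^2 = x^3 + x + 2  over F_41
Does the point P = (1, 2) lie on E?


Check whether y^2 = x^3 + 1 x + 2 (mod 41) for (x, y) = (1, 2).
LHS: y^2 = 2^2 mod 41 = 4
RHS: x^3 + 1 x + 2 = 1^3 + 1*1 + 2 mod 41 = 4
LHS = RHS

Yes, on the curve


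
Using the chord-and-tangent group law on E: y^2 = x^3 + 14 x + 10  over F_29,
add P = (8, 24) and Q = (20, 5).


P != Q, so use the chord formula.
s = (y2 - y1) / (x2 - x1) = (10) / (12) mod 29 = 25
x3 = s^2 - x1 - x2 mod 29 = 25^2 - 8 - 20 = 17
y3 = s (x1 - x3) - y1 mod 29 = 25 * (8 - 17) - 24 = 12

P + Q = (17, 12)


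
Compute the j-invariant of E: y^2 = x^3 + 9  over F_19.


Delta = -16(4 a^3 + 27 b^2) mod 19 = 6
-1728 * (4 a)^3 = -1728 * (4*0)^3 mod 19 = 0
j = 0 * 6^(-1) mod 19 = 0

j = 0 (mod 19)


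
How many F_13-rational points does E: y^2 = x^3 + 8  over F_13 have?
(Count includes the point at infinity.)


For each x in F_13, count y with y^2 = x^3 + 0 x + 8 mod 13:
  x = 1: RHS = 9, y in [3, 10]  -> 2 point(s)
  x = 2: RHS = 3, y in [4, 9]  -> 2 point(s)
  x = 3: RHS = 9, y in [3, 10]  -> 2 point(s)
  x = 5: RHS = 3, y in [4, 9]  -> 2 point(s)
  x = 6: RHS = 3, y in [4, 9]  -> 2 point(s)
  x = 7: RHS = 0, y in [0]  -> 1 point(s)
  x = 8: RHS = 0, y in [0]  -> 1 point(s)
  x = 9: RHS = 9, y in [3, 10]  -> 2 point(s)
  x = 11: RHS = 0, y in [0]  -> 1 point(s)
Affine points: 15. Add the point at infinity: total = 16.

#E(F_13) = 16


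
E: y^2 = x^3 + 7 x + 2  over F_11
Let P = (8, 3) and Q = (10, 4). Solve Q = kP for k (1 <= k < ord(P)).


Enumerate multiples of P until we hit Q = (10, 4):
  1P = (8, 3)
  2P = (10, 4)
Match found at i = 2.

k = 2


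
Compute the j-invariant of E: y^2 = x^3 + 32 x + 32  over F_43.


Delta = -16(4 a^3 + 27 b^2) mod 43 = 17
-1728 * (4 a)^3 = -1728 * (4*32)^3 mod 43 = 8
j = 8 * 17^(-1) mod 43 = 3

j = 3 (mod 43)
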